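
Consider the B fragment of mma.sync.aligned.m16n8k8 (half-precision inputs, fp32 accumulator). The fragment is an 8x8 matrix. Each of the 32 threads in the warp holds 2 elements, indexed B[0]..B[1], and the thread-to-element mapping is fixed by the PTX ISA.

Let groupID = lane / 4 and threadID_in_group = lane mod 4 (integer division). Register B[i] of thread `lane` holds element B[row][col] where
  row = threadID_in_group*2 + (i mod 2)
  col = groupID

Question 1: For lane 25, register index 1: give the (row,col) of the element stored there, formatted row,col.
3,6

lane 25⇒25/4=6, 25 mod 4=1
i=1  r:2·1+1⇒3  c:6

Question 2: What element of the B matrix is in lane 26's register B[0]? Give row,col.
lane 26: gid=6 (26/4), tid=2 (26%4)
i=0: r=2*2+0=4, c=gid=6

4,6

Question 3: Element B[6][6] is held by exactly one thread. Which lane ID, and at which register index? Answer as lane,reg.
c=6→G=6  r=6→T=3,p=0
L=6*4+3=27  i=0=0

27,0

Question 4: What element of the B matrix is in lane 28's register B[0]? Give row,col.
0,7

lane 28=>28/4=7, 28 mod 4=0
i=0  r:2·0+0=>0  c:7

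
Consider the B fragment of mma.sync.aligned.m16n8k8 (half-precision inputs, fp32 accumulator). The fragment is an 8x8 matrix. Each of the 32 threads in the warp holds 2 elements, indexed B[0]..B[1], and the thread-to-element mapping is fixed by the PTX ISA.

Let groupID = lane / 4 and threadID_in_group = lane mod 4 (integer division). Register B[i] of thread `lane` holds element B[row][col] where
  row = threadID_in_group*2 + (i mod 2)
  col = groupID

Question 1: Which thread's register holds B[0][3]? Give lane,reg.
c=3→G=3  r=0→T=0,p=0
L=3*4+0=12  i=0=0

12,0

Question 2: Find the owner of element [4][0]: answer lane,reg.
c=0->g=0  r=4->t=2,b0=0
L=0*4+2=2  i=0=0

2,0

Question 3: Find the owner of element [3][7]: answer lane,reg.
29,1

c=7->g=7  r=3->t=1,b0=1
L=7*4+1=29  i=1=1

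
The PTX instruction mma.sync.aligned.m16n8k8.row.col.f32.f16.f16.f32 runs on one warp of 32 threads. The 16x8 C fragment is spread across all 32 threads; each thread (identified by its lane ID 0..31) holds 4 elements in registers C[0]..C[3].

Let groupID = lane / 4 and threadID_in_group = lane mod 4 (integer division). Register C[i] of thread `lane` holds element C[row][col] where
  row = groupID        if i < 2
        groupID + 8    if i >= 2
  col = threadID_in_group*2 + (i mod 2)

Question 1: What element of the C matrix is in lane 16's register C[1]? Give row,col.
lane 16: gid=4 (16/4), tid=0 (16%4)
i=1: r=4+0=4, c=0*2+1=1

4,1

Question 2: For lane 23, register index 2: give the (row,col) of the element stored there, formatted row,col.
13,6

L=23=>grp=23>>2=5, tig=23&3=3
[2]=>row 5+8=13  col 3·2+0=6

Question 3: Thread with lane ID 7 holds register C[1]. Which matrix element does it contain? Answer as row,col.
7: grp=1,tig=3
[1] (1+0,3*2+1) = (1,7)

1,7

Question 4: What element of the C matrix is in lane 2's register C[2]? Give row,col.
8,4

L=2->gid=2>>2=0, tid=2&3=2
[2]->row 0+8=8  col 2·2+0=4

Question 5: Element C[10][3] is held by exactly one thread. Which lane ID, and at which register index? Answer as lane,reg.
r: 10->gid=2,r8=1  c: 3->tid=1,i&1=1
L=2*4+1=9  i=1*2+1=3

9,3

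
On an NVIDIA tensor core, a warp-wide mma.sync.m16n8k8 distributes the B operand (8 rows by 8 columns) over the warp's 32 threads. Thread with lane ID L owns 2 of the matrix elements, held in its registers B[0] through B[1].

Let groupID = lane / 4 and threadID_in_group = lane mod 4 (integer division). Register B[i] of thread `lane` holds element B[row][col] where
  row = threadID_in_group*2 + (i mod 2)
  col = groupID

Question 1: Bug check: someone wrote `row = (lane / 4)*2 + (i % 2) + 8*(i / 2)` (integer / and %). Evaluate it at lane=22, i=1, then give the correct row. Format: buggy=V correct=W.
`(lane / 4)*2 + (i % 2) + 8*(i / 2)`[22,1]=>11
L=22=>grp=22>>2=5, tig=22&3=2
[1]=>row 2·2+1=5  col grp=5
row: 11 vs 5

buggy=11 correct=5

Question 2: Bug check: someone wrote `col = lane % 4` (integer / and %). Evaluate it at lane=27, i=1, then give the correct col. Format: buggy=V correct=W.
`lane % 4`[27,1]→3
27: G=6,T=3
[1] (3*2+1,6) = (7,6)
col: 3 vs 6

buggy=3 correct=6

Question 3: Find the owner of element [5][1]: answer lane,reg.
c=1→G=1  r=5→T=2,p=1
L=1*4+2=6  i=1=1

6,1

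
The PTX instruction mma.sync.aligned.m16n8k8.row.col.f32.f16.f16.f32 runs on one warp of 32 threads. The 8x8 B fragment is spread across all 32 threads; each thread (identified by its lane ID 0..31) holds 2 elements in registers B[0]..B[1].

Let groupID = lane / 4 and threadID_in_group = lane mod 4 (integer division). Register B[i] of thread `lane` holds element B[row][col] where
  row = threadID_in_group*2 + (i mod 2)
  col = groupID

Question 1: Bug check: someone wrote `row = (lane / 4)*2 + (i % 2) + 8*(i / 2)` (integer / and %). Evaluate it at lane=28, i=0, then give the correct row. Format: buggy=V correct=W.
`(lane / 4)*2 + (i % 2) + 8*(i / 2)`[28,0]->14
lane 28: g=7 (28/4), t=0 (28%4)
i=0: r=0*2+0=0, c=g=7
row: 14 vs 0

buggy=14 correct=0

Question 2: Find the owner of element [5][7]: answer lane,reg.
30,1

c:7=>grp=7  r:5=>tig=2,lo=1
L=7*4+2=30  i=1=1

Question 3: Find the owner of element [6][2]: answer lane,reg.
c: 2->gid=2  r: 6->tid=3,i&1=0
L=2*4+3=11  i=0=0

11,0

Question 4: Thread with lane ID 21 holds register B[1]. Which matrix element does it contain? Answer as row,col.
3,5

lane 21=>21/4=5, 21 mod 4=1
i=1  r:2·1+1=>3  c:5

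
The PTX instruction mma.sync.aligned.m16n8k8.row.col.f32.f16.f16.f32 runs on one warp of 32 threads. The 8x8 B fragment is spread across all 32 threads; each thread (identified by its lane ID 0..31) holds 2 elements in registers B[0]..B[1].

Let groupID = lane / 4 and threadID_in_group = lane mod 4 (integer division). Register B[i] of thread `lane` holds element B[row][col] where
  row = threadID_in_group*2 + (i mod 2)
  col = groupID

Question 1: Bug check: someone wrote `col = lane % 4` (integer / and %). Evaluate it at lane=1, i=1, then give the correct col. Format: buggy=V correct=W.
`lane % 4`[1,1]->1
1: g=0,t=1
[1] (1*2+1,0) = (3,0)
col: 1 vs 0

buggy=1 correct=0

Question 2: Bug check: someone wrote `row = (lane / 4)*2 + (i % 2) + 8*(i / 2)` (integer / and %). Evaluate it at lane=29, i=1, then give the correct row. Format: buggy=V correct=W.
`(lane / 4)*2 + (i % 2) + 8*(i / 2)`[29,1]->15
lane 29->29/4=7, 29 mod 4=1
i=1  r:2·1+1->3  c:7
row: 15 vs 3

buggy=15 correct=3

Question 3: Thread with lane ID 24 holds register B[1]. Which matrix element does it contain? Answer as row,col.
lane 24=>24/4=6, 24 mod 4=0
i=1  r:2·0+1=>1  c:6

1,6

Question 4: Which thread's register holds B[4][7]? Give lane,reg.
30,0

c:7=>grp=7  r:4=>tig=2,lo=0
L=7*4+2=30  i=0=0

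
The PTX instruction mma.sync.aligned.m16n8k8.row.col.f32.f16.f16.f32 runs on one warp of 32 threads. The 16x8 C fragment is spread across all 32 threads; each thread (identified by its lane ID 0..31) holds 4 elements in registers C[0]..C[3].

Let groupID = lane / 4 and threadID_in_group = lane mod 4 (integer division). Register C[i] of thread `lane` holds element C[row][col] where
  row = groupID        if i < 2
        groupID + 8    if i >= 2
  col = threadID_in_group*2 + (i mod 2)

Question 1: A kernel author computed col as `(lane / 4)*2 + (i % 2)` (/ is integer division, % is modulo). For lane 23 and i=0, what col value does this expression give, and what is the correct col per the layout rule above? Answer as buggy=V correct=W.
buggy=10 correct=6

`(lane / 4)*2 + (i % 2)`[23,0]->10
lane 23->23/4=5, 23 mod 4=3
i=0  r:5+0->5  c:2·3+0->6
col: 10 vs 6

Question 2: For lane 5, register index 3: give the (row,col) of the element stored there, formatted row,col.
9,3

lane 5: G=1 (5/4), T=1 (5%4)
i=3: r=1+8=9, c=1*2+1=3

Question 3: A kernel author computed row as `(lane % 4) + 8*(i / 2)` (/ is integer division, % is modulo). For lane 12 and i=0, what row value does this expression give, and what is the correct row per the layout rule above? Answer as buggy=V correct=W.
`(lane % 4) + 8*(i / 2)`[12,0]⇒0
lane 12⇒12/4=3, 12 mod 4=0
i=0  r:3+0⇒3  c:2·0+0⇒0
row: 0 vs 3

buggy=0 correct=3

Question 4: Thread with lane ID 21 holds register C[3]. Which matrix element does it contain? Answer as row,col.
L=21⇒gr=21>>2=5, th=21&3=1
[3]⇒row 5+8=13  col 1·2+1=3

13,3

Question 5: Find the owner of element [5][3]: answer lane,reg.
r=5->g=5,rb=0  c=3->t=1,b0=1
L=5*4+1=21  i=0*2+1=1

21,1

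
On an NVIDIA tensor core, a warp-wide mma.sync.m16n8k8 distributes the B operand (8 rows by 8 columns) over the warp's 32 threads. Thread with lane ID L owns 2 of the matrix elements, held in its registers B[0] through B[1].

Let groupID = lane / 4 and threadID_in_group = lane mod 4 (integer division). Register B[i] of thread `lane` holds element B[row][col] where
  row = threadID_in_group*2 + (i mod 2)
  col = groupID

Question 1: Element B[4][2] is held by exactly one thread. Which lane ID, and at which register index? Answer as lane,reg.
10,0

c:2=>grp=2  r:4=>tig=2,lo=0
L=2*4+2=10  i=0=0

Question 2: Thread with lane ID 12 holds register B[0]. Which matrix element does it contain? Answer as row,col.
lane 12→12/4=3, 12 mod 4=0
i=0  r:2·0+0→0  c:3

0,3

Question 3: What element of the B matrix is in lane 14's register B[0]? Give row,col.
4,3

L=14->gid=14>>2=3, tid=14&3=2
[0]->row 2·2+0=4  col gid=3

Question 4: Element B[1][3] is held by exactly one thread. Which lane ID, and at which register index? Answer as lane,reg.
12,1

c=3→G=3  r=1→T=0,p=1
L=3*4+0=12  i=1=1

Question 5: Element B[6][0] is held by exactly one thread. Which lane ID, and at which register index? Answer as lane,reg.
c=0→G=0  r=6→T=3,p=0
L=0*4+3=3  i=0=0

3,0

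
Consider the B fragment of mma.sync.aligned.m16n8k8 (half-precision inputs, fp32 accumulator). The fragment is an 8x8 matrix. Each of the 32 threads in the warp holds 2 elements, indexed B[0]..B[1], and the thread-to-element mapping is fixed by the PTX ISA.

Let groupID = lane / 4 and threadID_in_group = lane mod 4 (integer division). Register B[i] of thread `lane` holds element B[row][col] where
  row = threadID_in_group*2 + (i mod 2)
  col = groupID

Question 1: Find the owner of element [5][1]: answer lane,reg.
6,1

c=1⇒gr=1  r=5⇒th=2,odd=1
L=1*4+2=6  i=1=1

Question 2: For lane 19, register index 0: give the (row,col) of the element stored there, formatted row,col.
19: gr=4,th=3
[0] (3*2+0,4) = (6,4)

6,4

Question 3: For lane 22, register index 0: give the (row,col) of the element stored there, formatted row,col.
lane 22->22/4=5, 22 mod 4=2
i=0  r:2·2+0->4  c:5

4,5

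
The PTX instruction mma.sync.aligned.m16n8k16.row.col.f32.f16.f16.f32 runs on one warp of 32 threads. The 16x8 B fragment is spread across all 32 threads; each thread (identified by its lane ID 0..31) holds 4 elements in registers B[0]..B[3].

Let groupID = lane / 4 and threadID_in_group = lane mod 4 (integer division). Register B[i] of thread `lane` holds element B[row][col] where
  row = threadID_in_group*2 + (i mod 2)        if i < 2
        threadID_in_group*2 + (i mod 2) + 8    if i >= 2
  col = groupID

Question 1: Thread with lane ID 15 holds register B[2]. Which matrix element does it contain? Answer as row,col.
L=15->gid=15>>2=3, tid=15&3=3
[2]->row 3·2+0+8=14  col gid=3

14,3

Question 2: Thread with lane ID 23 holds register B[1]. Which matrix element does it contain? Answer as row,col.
L=23→G=23>>2=5, T=23&3=3
[1]→row 3·2+1+0=7  col G=5

7,5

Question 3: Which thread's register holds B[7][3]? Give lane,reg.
c=3->g=3  r=7->rb=0,t=3,b0=1
L=3*4+3=15  i=0*2+1=1

15,1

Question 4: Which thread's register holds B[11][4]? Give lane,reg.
17,3

c: 4->gid=4  r: 11->r8=1,tid=1,i&1=1
L=4*4+1=17  i=1*2+1=3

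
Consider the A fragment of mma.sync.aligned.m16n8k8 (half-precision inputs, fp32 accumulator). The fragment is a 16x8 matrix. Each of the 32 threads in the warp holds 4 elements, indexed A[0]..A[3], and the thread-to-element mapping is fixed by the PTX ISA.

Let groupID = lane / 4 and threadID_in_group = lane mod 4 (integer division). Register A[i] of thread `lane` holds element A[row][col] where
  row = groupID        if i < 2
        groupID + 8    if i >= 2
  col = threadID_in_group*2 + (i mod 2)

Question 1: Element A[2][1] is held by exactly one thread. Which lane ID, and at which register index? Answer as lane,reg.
r=2→G=2,rhi=0  c=1→T=0,p=1
L=2*4+0=8  i=0*2+1=1

8,1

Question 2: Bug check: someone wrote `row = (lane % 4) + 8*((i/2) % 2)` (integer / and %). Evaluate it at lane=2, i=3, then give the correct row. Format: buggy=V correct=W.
`(lane % 4) + 8*((i/2) % 2)`[2,3]->10
2: g=0,t=2
[3] (0+8,2*2+1) = (8,5)
row: 10 vs 8

buggy=10 correct=8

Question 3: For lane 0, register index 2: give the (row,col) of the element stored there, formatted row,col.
8,0

lane 0: gid=0 (0/4), tid=0 (0%4)
i=2: r=0+8=8, c=0*2+0=0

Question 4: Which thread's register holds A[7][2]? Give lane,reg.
29,0

r:7=>grp=7,rB=0  c:2=>tig=1,lo=0
L=7*4+1=29  i=0*2+0=0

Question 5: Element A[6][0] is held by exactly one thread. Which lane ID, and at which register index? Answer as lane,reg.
r: 6->gid=6,r8=0  c: 0->tid=0,i&1=0
L=6*4+0=24  i=0*2+0=0

24,0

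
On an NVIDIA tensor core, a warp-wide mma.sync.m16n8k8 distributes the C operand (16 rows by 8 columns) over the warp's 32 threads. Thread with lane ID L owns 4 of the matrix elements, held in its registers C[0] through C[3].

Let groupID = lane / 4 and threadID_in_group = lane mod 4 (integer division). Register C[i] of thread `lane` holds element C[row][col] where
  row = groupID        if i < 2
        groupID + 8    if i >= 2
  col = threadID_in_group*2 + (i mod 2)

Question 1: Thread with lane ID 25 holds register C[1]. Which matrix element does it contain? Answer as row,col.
6,3

lane 25: gr=6 (25/4), th=1 (25%4)
i=1: r=6+0=6, c=1*2+1=3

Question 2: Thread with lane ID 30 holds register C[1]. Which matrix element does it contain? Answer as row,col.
7,5

L=30⇒gr=30>>2=7, th=30&3=2
[1]⇒row 7+0=7  col 2·2+1=5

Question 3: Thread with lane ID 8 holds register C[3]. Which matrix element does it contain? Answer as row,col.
10,1

L=8->gid=8>>2=2, tid=8&3=0
[3]->row 2+8=10  col 0·2+1=1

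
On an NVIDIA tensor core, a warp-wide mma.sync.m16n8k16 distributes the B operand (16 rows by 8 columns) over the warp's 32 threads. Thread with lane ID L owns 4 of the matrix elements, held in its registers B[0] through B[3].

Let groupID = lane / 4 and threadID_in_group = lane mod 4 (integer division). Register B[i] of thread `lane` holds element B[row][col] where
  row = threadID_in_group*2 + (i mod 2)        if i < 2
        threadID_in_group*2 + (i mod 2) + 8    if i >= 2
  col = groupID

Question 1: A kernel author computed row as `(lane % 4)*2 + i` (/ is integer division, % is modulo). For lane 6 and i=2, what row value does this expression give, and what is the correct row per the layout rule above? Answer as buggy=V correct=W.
`(lane % 4)*2 + i`[6,2]→6
L=6→G=6>>2=1, T=6&3=2
[2]→row 2·2+0+8=12  col G=1
row: 6 vs 12

buggy=6 correct=12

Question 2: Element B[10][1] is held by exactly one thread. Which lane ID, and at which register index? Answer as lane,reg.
c=1->g=1  r=10->rb=1,t=1,b0=0
L=1*4+1=5  i=1*2+0=2

5,2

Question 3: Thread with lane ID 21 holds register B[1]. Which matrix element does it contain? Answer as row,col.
L=21→G=21>>2=5, T=21&3=1
[1]→row 1·2+1+0=3  col G=5

3,5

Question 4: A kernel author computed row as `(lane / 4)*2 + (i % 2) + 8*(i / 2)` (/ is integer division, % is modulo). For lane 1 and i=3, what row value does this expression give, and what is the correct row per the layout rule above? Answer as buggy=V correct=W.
`(lane / 4)*2 + (i % 2) + 8*(i / 2)`[1,3]→9
1: G=0,T=1
[3] (1*2+1+8,0) = (11,0)
row: 9 vs 11

buggy=9 correct=11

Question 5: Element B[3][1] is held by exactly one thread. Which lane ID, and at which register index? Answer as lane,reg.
5,1

c=1→G=1  r=3→rhi=0,T=1,p=1
L=1*4+1=5  i=0*2+1=1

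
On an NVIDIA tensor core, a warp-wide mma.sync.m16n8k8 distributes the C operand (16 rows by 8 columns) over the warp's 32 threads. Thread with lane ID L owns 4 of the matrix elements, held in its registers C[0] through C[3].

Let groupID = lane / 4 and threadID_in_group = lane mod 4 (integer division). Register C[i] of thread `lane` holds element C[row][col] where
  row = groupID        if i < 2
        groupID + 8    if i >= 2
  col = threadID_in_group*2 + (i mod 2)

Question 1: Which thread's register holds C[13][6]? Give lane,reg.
23,2

r=13→G=5,rhi=1  c=6→T=3,p=0
L=5*4+3=23  i=1*2+0=2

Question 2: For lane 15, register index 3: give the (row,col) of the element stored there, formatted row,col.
11,7

lane 15->15/4=3, 15 mod 4=3
i=3  r:3+8->11  c:2·3+1->7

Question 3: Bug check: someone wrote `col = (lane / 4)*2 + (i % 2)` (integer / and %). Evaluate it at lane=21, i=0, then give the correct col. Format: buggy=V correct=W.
`(lane / 4)*2 + (i % 2)`[21,0]->10
lane 21->21/4=5, 21 mod 4=1
i=0  r:5+0->5  c:2·1+0->2
col: 10 vs 2

buggy=10 correct=2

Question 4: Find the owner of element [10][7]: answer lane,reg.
r: 10->gid=2,r8=1  c: 7->tid=3,i&1=1
L=2*4+3=11  i=1*2+1=3

11,3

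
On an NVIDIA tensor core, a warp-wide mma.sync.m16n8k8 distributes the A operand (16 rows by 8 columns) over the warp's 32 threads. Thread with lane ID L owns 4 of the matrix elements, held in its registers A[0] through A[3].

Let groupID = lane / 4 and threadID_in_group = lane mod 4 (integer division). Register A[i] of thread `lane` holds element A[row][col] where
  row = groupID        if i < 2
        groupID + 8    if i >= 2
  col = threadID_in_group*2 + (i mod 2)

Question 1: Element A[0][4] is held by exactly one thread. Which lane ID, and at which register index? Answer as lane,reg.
r=0→G=0,rhi=0  c=4→T=2,p=0
L=0*4+2=2  i=0*2+0=0

2,0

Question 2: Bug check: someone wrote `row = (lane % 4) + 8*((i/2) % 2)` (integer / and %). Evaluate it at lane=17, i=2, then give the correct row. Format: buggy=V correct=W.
`(lane % 4) + 8*((i/2) % 2)`[17,2]→9
L=17→G=17>>2=4, T=17&3=1
[2]→row 4+8=12  col 1·2+0=2
row: 9 vs 12

buggy=9 correct=12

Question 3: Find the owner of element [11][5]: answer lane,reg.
14,3

r:11=>grp=3,rB=1  c:5=>tig=2,lo=1
L=3*4+2=14  i=1*2+1=3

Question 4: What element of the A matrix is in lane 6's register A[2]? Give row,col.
9,4

lane 6->6/4=1, 6 mod 4=2
i=2  r:1+8->9  c:2·2+0->4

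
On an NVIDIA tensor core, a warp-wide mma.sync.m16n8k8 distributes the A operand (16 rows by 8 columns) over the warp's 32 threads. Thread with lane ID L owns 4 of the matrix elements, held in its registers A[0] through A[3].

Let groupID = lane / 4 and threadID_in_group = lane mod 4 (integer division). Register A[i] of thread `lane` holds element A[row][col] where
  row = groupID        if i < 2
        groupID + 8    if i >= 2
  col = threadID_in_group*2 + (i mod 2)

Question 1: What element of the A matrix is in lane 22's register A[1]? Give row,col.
L=22=>grp=22>>2=5, tig=22&3=2
[1]=>row 5+0=5  col 2·2+1=5

5,5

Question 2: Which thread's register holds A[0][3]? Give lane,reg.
r=0⇒gr=0,Rb=0  c=3⇒th=1,odd=1
L=0*4+1=1  i=0*2+1=1

1,1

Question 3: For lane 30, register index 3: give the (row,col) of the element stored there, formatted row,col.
L=30->g=30>>2=7, t=30&3=2
[3]->row 7+8=15  col 2·2+1=5

15,5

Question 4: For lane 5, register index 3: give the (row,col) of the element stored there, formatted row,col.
9,3

lane 5: g=1 (5/4), t=1 (5%4)
i=3: r=1+8=9, c=1*2+1=3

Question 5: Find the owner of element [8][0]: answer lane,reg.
r=8->g=0,rb=1  c=0->t=0,b0=0
L=0*4+0=0  i=1*2+0=2

0,2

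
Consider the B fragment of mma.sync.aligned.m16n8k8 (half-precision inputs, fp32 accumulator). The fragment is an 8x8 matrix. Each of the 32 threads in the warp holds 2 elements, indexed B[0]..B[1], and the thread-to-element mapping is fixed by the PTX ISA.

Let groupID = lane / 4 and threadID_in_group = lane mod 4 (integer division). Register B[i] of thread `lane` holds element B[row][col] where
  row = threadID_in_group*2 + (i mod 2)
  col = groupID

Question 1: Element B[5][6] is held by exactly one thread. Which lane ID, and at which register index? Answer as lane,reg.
26,1

c=6→G=6  r=5→T=2,p=1
L=6*4+2=26  i=1=1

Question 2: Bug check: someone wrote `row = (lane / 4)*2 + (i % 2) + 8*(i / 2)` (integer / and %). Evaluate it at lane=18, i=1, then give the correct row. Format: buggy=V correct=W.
`(lane / 4)*2 + (i % 2) + 8*(i / 2)`[18,1]=>9
lane 18=>18/4=4, 18 mod 4=2
i=1  r:2·2+1=>5  c:4
row: 9 vs 5

buggy=9 correct=5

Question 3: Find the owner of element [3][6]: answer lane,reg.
c=6⇒gr=6  r=3⇒th=1,odd=1
L=6*4+1=25  i=1=1

25,1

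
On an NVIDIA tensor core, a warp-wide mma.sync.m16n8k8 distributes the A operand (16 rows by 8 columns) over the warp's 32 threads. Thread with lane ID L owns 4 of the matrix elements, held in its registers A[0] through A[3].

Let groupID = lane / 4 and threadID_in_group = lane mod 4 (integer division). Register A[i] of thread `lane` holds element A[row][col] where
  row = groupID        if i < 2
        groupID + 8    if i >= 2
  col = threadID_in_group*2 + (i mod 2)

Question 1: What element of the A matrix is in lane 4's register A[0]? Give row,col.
1,0

4: g=1,t=0
[0] (1+0,0*2+0) = (1,0)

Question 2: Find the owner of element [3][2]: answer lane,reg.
13,0

r=3->g=3,rb=0  c=2->t=1,b0=0
L=3*4+1=13  i=0*2+0=0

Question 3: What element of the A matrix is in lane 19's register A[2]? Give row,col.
19: grp=4,tig=3
[2] (4+8,3*2+0) = (12,6)

12,6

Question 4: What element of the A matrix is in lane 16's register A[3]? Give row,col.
L=16->g=16>>2=4, t=16&3=0
[3]->row 4+8=12  col 0·2+1=1

12,1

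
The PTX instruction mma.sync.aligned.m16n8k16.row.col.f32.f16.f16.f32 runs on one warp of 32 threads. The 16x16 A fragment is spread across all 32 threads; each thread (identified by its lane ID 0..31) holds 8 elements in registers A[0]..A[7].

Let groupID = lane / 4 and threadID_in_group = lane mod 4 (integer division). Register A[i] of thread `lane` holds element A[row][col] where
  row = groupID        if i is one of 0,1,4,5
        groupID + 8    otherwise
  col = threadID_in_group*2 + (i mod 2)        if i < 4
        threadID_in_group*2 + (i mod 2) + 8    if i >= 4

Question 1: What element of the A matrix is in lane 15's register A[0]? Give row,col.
3,6

15: gid=3,tid=3
[0] (3+0,3*2+0+0) = (3,6)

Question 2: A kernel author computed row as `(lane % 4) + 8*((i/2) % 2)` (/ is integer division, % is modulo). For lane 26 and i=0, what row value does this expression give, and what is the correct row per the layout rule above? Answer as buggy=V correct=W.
buggy=2 correct=6

`(lane % 4) + 8*((i/2) % 2)`[26,0]→2
lane 26: G=6 (26/4), T=2 (26%4)
i=0: r=6+0=6, c=2*2+0+0=4
row: 2 vs 6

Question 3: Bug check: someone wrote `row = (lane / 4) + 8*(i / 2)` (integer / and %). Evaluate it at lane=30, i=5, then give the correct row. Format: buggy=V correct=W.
`(lane / 4) + 8*(i / 2)`[30,5]->23
30: g=7,t=2
[5] (7+0,2*2+1+8) = (7,13)
row: 23 vs 7

buggy=23 correct=7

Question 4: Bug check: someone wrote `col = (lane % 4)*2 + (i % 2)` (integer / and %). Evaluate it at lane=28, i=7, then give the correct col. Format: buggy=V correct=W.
buggy=1 correct=9

`(lane % 4)*2 + (i % 2)`[28,7]→1
L=28→G=28>>2=7, T=28&3=0
[7]→row 7+8=15  col 0·2+1+8=9
col: 1 vs 9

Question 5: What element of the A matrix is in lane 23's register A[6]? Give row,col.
23: G=5,T=3
[6] (5+8,3*2+0+8) = (13,14)

13,14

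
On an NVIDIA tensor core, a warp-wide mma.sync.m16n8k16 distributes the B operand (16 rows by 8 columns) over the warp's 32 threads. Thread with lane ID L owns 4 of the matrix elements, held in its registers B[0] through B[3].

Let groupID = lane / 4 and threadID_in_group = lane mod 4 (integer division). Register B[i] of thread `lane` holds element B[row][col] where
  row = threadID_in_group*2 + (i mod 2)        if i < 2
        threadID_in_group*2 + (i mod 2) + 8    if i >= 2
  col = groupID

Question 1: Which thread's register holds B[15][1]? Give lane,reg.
7,3

c:1=>grp=1  r:15=>rB=1,tig=3,lo=1
L=1*4+3=7  i=1*2+1=3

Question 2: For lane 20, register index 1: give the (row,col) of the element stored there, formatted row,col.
lane 20: gid=5 (20/4), tid=0 (20%4)
i=1: r=0*2+1+0=1, c=gid=5

1,5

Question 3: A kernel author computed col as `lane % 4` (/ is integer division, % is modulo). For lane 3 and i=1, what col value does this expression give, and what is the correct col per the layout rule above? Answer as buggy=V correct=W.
buggy=3 correct=0

`lane % 4`[3,1]⇒3
lane 3⇒3/4=0, 3 mod 4=3
i=1  r:2·3+1+0⇒7  c:0
col: 3 vs 0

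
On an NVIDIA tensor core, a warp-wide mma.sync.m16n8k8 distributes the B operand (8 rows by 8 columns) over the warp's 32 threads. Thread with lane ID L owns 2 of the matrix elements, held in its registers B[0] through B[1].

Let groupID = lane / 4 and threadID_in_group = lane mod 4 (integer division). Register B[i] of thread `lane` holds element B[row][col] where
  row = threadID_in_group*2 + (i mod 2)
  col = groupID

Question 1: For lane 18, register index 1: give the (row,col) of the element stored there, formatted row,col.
5,4

lane 18→18/4=4, 18 mod 4=2
i=1  r:2·2+1→5  c:4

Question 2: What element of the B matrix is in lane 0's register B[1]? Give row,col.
lane 0: gr=0 (0/4), th=0 (0%4)
i=1: r=0*2+1=1, c=gr=0

1,0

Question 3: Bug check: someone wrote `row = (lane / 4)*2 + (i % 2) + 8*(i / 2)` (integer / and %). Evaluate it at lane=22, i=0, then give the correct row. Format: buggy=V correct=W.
buggy=10 correct=4

`(lane / 4)*2 + (i % 2) + 8*(i / 2)`[22,0]=>10
lane 22=>22/4=5, 22 mod 4=2
i=0  r:2·2+0=>4  c:5
row: 10 vs 4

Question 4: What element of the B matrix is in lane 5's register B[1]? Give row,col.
3,1

lane 5→5/4=1, 5 mod 4=1
i=1  r:2·1+1→3  c:1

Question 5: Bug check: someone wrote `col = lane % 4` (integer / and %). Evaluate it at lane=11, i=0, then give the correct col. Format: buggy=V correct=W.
`lane % 4`[11,0]⇒3
L=11⇒gr=11>>2=2, th=11&3=3
[0]⇒row 3·2+0=6  col gr=2
col: 3 vs 2

buggy=3 correct=2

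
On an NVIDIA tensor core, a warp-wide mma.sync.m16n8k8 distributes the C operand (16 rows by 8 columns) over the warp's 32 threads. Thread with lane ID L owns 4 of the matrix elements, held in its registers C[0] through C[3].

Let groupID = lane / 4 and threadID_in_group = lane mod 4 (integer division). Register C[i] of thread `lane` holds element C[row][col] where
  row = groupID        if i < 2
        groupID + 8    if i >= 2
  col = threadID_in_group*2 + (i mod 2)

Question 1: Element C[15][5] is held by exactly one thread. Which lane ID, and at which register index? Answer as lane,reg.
r:15=>grp=7,rB=1  c:5=>tig=2,lo=1
L=7*4+2=30  i=1*2+1=3

30,3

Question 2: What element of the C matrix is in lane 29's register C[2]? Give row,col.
15,2

L=29=>grp=29>>2=7, tig=29&3=1
[2]=>row 7+8=15  col 1·2+0=2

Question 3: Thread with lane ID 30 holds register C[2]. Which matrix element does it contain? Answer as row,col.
15,4

30: gid=7,tid=2
[2] (7+8,2*2+0) = (15,4)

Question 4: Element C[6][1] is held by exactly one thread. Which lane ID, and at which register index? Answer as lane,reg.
24,1

r=6->g=6,rb=0  c=1->t=0,b0=1
L=6*4+0=24  i=0*2+1=1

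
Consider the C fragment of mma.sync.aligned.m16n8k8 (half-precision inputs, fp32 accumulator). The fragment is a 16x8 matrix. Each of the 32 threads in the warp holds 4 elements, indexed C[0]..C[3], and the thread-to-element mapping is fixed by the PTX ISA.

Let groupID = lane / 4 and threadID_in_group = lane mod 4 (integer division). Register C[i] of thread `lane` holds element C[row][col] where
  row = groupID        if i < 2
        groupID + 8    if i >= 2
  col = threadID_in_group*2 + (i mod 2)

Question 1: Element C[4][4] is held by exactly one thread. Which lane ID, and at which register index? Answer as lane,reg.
r=4->g=4,rb=0  c=4->t=2,b0=0
L=4*4+2=18  i=0*2+0=0

18,0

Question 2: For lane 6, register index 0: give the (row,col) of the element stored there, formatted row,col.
lane 6->6/4=1, 6 mod 4=2
i=0  r:1+0->1  c:2·2+0->4

1,4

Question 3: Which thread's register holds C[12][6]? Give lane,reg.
19,2

r=12->g=4,rb=1  c=6->t=3,b0=0
L=4*4+3=19  i=1*2+0=2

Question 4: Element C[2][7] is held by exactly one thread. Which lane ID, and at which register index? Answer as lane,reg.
r:2=>grp=2,rB=0  c:7=>tig=3,lo=1
L=2*4+3=11  i=0*2+1=1

11,1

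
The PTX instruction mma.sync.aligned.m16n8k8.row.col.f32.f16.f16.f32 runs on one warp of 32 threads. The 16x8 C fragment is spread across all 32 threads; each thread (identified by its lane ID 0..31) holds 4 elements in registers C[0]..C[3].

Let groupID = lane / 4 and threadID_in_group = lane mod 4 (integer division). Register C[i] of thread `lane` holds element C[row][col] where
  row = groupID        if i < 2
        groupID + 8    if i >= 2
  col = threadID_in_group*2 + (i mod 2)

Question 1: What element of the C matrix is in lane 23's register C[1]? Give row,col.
5,7

lane 23: gr=5 (23/4), th=3 (23%4)
i=1: r=5+0=5, c=3*2+1=7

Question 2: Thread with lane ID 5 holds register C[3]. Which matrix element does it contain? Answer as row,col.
L=5=>grp=5>>2=1, tig=5&3=1
[3]=>row 1+8=9  col 1·2+1=3

9,3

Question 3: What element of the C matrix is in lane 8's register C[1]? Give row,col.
2,1

L=8->g=8>>2=2, t=8&3=0
[1]->row 2+0=2  col 0·2+1=1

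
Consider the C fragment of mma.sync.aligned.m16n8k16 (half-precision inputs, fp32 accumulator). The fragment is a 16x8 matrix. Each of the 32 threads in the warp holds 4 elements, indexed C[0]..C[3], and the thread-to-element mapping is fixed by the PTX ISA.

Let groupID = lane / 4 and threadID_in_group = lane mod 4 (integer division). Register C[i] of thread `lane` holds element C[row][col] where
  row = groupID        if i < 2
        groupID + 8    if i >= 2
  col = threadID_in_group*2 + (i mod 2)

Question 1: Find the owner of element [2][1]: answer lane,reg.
8,1

r=2⇒gr=2,Rb=0  c=1⇒th=0,odd=1
L=2*4+0=8  i=0*2+1=1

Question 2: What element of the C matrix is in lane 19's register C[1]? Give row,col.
lane 19: g=4 (19/4), t=3 (19%4)
i=1: r=4+0=4, c=3*2+1=7

4,7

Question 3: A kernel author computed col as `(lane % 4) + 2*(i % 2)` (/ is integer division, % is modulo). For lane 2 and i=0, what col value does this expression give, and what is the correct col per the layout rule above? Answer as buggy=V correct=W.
buggy=2 correct=4

`(lane % 4) + 2*(i % 2)`[2,0]⇒2
2: gr=0,th=2
[0] (0+0,2*2+0) = (0,4)
col: 2 vs 4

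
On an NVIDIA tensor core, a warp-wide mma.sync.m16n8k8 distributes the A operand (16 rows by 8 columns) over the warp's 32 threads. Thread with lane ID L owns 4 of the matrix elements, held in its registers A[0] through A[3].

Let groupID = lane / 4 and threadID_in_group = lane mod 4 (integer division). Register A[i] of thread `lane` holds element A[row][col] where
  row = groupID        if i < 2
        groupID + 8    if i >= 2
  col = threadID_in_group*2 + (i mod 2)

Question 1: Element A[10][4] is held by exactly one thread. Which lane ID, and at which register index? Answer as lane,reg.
r:10=>grp=2,rB=1  c:4=>tig=2,lo=0
L=2*4+2=10  i=1*2+0=2

10,2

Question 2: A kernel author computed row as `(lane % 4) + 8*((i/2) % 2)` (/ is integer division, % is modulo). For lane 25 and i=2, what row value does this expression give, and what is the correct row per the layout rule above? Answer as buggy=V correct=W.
`(lane % 4) + 8*((i/2) % 2)`[25,2]->9
lane 25->25/4=6, 25 mod 4=1
i=2  r:6+8->14  c:2·1+0->2
row: 9 vs 14

buggy=9 correct=14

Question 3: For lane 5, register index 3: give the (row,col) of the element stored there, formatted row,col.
9,3

lane 5: grp=1 (5/4), tig=1 (5%4)
i=3: r=1+8=9, c=1*2+1=3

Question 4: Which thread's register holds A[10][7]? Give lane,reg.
11,3

r=10→G=2,rhi=1  c=7→T=3,p=1
L=2*4+3=11  i=1*2+1=3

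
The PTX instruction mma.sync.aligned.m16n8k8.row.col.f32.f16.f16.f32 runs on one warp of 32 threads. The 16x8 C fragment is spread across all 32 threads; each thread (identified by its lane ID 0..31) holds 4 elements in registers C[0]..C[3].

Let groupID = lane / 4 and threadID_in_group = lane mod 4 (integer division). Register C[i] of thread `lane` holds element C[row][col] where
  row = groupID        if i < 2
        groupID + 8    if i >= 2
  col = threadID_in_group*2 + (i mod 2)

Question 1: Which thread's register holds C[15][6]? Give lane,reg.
r:15=>grp=7,rB=1  c:6=>tig=3,lo=0
L=7*4+3=31  i=1*2+0=2

31,2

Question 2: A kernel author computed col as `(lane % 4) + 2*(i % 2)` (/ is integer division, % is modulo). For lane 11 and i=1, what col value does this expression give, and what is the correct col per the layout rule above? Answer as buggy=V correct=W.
buggy=5 correct=7

`(lane % 4) + 2*(i % 2)`[11,1]→5
lane 11→11/4=2, 11 mod 4=3
i=1  r:2+0→2  c:2·3+1→7
col: 5 vs 7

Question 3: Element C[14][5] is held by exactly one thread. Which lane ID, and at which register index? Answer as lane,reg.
r=14->g=6,rb=1  c=5->t=2,b0=1
L=6*4+2=26  i=1*2+1=3

26,3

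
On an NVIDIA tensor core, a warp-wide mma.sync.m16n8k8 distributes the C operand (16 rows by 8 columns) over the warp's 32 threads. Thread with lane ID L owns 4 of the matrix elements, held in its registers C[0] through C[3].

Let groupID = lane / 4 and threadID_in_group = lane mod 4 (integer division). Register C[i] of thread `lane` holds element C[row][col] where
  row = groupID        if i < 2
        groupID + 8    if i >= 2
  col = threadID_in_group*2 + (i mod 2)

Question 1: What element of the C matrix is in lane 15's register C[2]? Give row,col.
11,6

15: g=3,t=3
[2] (3+8,3*2+0) = (11,6)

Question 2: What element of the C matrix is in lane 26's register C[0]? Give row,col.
6,4

lane 26: gid=6 (26/4), tid=2 (26%4)
i=0: r=6+0=6, c=2*2+0=4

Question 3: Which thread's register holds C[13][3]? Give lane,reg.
r:13=>grp=5,rB=1  c:3=>tig=1,lo=1
L=5*4+1=21  i=1*2+1=3

21,3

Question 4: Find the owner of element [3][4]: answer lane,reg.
r=3⇒gr=3,Rb=0  c=4⇒th=2,odd=0
L=3*4+2=14  i=0*2+0=0

14,0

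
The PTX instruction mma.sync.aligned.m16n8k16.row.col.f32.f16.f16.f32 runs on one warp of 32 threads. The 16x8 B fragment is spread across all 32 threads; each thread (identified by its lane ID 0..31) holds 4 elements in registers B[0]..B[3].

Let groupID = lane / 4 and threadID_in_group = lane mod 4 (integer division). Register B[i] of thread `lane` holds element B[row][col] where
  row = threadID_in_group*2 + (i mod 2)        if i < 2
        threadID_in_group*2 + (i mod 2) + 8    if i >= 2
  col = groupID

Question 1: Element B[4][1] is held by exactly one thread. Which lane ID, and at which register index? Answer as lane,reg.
c:1=>grp=1  r:4=>rB=0,tig=2,lo=0
L=1*4+2=6  i=0*2+0=0

6,0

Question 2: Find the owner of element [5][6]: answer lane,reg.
26,1

c:6=>grp=6  r:5=>rB=0,tig=2,lo=1
L=6*4+2=26  i=0*2+1=1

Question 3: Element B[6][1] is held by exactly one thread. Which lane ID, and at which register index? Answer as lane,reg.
7,0

c: 1->gid=1  r: 6->r8=0,tid=3,i&1=0
L=1*4+3=7  i=0*2+0=0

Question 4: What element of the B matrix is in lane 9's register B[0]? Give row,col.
lane 9->9/4=2, 9 mod 4=1
i=0  r:2·1+0+0->2  c:2

2,2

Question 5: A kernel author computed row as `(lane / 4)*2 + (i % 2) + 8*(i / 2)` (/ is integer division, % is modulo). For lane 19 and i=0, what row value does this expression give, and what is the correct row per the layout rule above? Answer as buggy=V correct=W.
buggy=8 correct=6

`(lane / 4)*2 + (i % 2) + 8*(i / 2)`[19,0]→8
lane 19→19/4=4, 19 mod 4=3
i=0  r:2·3+0+0→6  c:4
row: 8 vs 6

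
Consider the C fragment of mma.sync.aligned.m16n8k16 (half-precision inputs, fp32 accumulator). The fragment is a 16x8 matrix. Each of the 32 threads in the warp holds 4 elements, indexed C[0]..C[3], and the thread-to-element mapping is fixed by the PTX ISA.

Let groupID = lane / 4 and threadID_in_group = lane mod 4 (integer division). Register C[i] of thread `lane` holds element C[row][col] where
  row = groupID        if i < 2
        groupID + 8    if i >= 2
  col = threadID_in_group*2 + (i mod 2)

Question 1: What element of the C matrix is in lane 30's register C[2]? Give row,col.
15,4

L=30=>grp=30>>2=7, tig=30&3=2
[2]=>row 7+8=15  col 2·2+0=4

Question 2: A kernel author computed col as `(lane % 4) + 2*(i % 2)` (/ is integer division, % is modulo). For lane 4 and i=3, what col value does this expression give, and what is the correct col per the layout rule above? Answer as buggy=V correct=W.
`(lane % 4) + 2*(i % 2)`[4,3]->2
lane 4->4/4=1, 4 mod 4=0
i=3  r:1+8->9  c:2·0+1->1
col: 2 vs 1

buggy=2 correct=1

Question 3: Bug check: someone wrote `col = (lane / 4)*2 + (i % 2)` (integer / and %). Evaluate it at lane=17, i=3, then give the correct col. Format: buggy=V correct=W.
`(lane / 4)*2 + (i % 2)`[17,3]->9
lane 17->17/4=4, 17 mod 4=1
i=3  r:4+8->12  c:2·1+1->3
col: 9 vs 3

buggy=9 correct=3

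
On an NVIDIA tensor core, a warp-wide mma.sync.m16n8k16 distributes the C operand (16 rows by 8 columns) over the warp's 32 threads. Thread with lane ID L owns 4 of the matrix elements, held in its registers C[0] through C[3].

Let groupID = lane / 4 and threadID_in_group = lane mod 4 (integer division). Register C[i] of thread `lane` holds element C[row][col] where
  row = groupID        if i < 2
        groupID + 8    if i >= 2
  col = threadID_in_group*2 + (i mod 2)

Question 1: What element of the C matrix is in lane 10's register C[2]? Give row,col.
10,4

10: grp=2,tig=2
[2] (2+8,2*2+0) = (10,4)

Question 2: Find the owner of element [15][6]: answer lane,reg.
31,2

r=15→G=7,rhi=1  c=6→T=3,p=0
L=7*4+3=31  i=1*2+0=2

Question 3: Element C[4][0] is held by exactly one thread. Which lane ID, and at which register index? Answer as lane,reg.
16,0

r=4->g=4,rb=0  c=0->t=0,b0=0
L=4*4+0=16  i=0*2+0=0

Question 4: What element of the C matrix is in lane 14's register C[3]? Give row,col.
11,5

lane 14->14/4=3, 14 mod 4=2
i=3  r:3+8->11  c:2·2+1->5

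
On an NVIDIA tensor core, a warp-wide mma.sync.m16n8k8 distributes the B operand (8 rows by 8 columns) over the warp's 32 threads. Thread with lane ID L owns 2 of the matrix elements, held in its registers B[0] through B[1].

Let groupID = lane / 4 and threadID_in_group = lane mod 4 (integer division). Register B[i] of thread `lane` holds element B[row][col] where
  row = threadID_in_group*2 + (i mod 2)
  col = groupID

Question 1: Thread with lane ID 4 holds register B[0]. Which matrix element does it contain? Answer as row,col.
0,1

4: g=1,t=0
[0] (0*2+0,1) = (0,1)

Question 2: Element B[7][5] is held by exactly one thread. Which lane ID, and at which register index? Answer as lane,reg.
c=5⇒gr=5  r=7⇒th=3,odd=1
L=5*4+3=23  i=1=1

23,1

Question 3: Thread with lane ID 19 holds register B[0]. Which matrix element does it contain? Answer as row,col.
lane 19⇒19/4=4, 19 mod 4=3
i=0  r:2·3+0⇒6  c:4

6,4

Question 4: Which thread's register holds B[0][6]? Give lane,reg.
24,0

c=6->g=6  r=0->t=0,b0=0
L=6*4+0=24  i=0=0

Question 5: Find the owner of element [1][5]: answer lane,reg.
20,1

c=5→G=5  r=1→T=0,p=1
L=5*4+0=20  i=1=1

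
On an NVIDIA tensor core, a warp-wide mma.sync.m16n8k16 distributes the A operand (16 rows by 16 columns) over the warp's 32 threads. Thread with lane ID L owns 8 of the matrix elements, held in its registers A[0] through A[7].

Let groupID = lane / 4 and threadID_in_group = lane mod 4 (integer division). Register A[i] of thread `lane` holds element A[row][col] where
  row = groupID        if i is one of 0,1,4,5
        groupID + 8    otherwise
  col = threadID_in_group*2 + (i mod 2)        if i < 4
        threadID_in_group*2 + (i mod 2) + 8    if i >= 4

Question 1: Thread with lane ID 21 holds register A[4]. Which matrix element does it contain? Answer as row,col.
lane 21: gid=5 (21/4), tid=1 (21%4)
i=4: r=5+0=5, c=1*2+0+8=10

5,10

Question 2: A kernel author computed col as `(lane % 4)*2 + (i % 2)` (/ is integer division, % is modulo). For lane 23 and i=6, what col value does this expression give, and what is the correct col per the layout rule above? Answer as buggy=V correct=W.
`(lane % 4)*2 + (i % 2)`[23,6]->6
lane 23->23/4=5, 23 mod 4=3
i=6  r:5+8->13  c:2·3+0+8->14
col: 6 vs 14

buggy=6 correct=14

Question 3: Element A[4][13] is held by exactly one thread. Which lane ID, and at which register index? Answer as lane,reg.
r=4→G=4,rhi=0  c=13→chi=1,T=2,p=1
L=4*4+2=18  i=1*4+0*2+1=5

18,5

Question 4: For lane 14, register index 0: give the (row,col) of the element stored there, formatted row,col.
lane 14: g=3 (14/4), t=2 (14%4)
i=0: r=3+0=3, c=2*2+0+0=4

3,4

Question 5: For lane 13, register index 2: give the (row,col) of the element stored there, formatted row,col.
13: G=3,T=1
[2] (3+8,1*2+0+0) = (11,2)

11,2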